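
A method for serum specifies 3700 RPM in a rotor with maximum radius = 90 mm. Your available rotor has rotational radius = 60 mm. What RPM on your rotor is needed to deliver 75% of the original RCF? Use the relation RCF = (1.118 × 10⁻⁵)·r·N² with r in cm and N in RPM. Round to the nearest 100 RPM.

Original rotor: r = 90 mm = 9.0 cm
RCF_original = 1.118 × 10⁻⁵ × 9 × (3700)² = 1.118 × 10⁻⁵ × 9 × 13,690,000 ≈ 1,377.5 × g
Target RCF = 0.75 × 1,377.5 ≈ 1,033.1 × g
Your rotor: r = 60 mm = 6.0 cm
1,033.1 = 1.118 × 10⁻⁵ × 6 × N²
N² = 1,033.1 / (6.708 × 10⁻⁵) = 15,401,014
N ≈ √15,401,014 ≈ 3,924.4

≈ 3900 RPM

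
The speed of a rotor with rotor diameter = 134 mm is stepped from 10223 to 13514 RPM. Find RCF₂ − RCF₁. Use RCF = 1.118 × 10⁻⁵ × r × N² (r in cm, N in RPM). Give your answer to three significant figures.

r = 134 mm / 2 = 67 mm = 6.7 cm
RCF₁ = 1.118 × 10⁻⁵ × 6.7 × (10223)² = 1.118 × 10⁻⁵ × 6.7 × 104,509,729 ≈ 7,828.4 × g
RCF₂ = 1.118 × 10⁻⁵ × 6.7 × (13514)² = 1.118 × 10⁻⁵ × 6.7 × 182,628,196 ≈ 13,679.9 × g
Increase = 13,679.9 − 7,828.4 = 5,851.5

5850 ×g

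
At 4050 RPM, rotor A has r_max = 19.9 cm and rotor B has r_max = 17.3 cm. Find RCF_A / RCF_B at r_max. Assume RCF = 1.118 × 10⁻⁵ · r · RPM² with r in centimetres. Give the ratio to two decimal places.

1.15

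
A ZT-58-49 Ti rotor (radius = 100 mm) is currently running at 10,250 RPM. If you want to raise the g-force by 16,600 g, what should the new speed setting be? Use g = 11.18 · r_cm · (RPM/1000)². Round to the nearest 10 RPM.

r = 100 mm = 10.0 cm
Current RCF = 11.18 × 10 × (10.25)² = 11.18 × 10 × 105.0625 ≈ 11,746 × g
Target RCF = 11,746 + 16,600 = 28,346 × g
(N/1000)² = 28,346 / 111.8 = 253.542
N = 1000 × √253.542 ≈ 15,923.0

15920 RPM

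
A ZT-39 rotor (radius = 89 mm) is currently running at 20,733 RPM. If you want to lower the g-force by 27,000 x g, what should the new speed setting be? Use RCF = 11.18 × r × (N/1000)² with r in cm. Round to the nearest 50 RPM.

r = 89 mm = 8.9 cm
Current RCF = 11.18 × 8.9 × (20.733)² = 11.18 × 8.9 × 429.857289 ≈ 42,771.7 × g
Target RCF = 42,771.7 − 27,000 = 15,771.7 × g
(N/1000)² = 15,771.7 / 99.502 = 158.5064
N = 1000 × √158.5064 ≈ 12,589.9

12600 RPM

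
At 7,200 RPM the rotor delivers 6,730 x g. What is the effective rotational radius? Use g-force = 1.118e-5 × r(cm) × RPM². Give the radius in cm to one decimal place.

6730 = 1.118 × 10⁻⁵ × r × (7200)²
r = 6730 / (1.118 × 10⁻⁵ × 51,840,000) = 6730 / 579.5712 ≈ 11.612 cm

r ≈ 11.6 cm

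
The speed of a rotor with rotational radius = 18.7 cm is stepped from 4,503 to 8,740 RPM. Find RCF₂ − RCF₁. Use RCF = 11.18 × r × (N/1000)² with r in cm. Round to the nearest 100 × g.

RCF₁ = 11.18 × 18.7 × (4.503)² = 11.18 × 18.7 × 20.277009 ≈ 4,239.2 × g
RCF₂ = 11.18 × 18.7 × (8.74)² = 11.18 × 18.7 × 76.3876 ≈ 15,970 × g
Increase = 15,970 − 4,239.2 = 11,730.8

11700 x g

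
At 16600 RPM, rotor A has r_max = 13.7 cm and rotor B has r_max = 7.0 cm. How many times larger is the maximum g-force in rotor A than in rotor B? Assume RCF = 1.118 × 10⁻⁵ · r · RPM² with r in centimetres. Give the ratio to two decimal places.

At fixed N, RCF ∝ r, so RCF_A/RCF_B = r_A/r_B = 13.7 / 7.0 = 1.9571.

1.96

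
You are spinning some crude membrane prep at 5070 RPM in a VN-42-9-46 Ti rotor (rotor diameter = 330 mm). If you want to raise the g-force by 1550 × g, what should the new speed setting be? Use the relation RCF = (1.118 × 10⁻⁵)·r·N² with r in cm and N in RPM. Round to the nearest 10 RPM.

N₂ ≈ 5840 RPM

r = 330 mm / 2 = 165 mm = 16.5 cm
Current RCF = 1.118 × 10⁻⁵ × 16.5 × (5070)² = 1.118 × 10⁻⁵ × 16.5 × 25,704,900 ≈ 4,741.8 × g
Target RCF = 4,741.8 + 1,550 = 6,291.8 × g
N² = 6,291.8 / (18.447 × 10⁻⁵) = 34,107,443
N ≈ √34,107,443 ≈ 5,840.2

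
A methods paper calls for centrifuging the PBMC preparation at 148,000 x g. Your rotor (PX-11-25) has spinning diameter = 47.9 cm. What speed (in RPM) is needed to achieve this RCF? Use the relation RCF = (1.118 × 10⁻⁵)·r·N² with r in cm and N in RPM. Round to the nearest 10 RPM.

r = 47.9 / 2 = 23.95 cm
RCF = 1.118 × 10⁻⁵ × r × N²
148,000 = 1.118 × 10⁻⁵ × 23.95 × N²
N² = 148,000 / (26.7761 × 10⁻⁵) = 552,731,727
N ≈ √552,731,727 ≈ 23,510.2

N ≈ 23510 RPM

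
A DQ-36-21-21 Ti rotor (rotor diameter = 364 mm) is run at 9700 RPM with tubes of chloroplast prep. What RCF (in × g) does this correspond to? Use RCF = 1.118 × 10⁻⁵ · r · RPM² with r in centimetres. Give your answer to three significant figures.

r = 364 mm / 2 = 182 mm = 18.2 cm
RCF = 1.118 × 10⁻⁵ × r × N²
RCF = 1.118 × 10⁻⁵ × 18.2 × (9700)² = 1.118 × 10⁻⁵ × 18.2 × 94,090,000 ≈ 19,145.1 × g

RCF ≈ 19100 × g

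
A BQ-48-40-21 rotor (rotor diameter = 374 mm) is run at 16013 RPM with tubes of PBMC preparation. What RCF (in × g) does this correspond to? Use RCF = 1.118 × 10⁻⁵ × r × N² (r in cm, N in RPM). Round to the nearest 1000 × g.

54000 × g

r = 374 mm / 2 = 187 mm = 18.7 cm
RCF = 1.118 × 10⁻⁵ × 18.7 × (16013)² = 1.118 × 10⁻⁵ × 18.7 × 256,416,169 ≈ 53,607.9 × g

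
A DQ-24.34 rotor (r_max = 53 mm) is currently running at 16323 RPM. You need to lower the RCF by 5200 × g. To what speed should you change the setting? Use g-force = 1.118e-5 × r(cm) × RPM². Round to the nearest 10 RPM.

r = 53 mm = 5.3 cm
Current RCF = 1.118 × 10⁻⁵ × 5.3 × (16323)² = 1.118 × 10⁻⁵ × 5.3 × 266,440,329 ≈ 15,787.7 × g
Target RCF = 15,787.7 − 5,200 = 10,587.7 × g
N² = 10,587.7 / (5.9254 × 10⁻⁵) = 178,683,296
N ≈ √178,683,296 ≈ 13,367.2

N₂ ≈ 13370 RPM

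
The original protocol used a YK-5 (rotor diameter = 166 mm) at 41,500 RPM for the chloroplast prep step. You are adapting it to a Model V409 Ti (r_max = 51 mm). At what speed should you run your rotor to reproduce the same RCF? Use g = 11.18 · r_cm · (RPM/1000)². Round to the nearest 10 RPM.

Original rotor: r = 166 mm / 2 = 83 mm = 8.3 cm
RCF_original = 11.18 × 8.3 × (41.5)² = 11.18 × 8.3 × 1,722.25 ≈ 159,814.5 × g
Your rotor: r = 51 mm = 5.1 cm
159,814.5 = 11.18 × 5.1 × (N/1000)²
(N/1000)² = 159,814.5 / 57.018 = 2802.878
N = 1000 × √2802.878 ≈ 52,942.2

52940 RPM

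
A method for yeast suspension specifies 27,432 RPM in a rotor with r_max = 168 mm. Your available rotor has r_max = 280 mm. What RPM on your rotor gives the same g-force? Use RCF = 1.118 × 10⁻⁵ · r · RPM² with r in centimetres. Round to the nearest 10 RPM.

≈ 21250 RPM

Original rotor: r = 168 mm = 16.8 cm
RCF_original = 1.118 × 10⁻⁵ × 16.8 × (27432)² = 1.118 × 10⁻⁵ × 16.8 × 752,514,624 ≈ 141,340.3 × g
Your rotor: r = 280 mm = 28.0 cm
141,340.3 = 1.118 × 10⁻⁵ × 28 × N²
N² = 141,340.3 / (31.304 × 10⁻⁵) = 451,508,753
N ≈ √451,508,753 ≈ 21,248.7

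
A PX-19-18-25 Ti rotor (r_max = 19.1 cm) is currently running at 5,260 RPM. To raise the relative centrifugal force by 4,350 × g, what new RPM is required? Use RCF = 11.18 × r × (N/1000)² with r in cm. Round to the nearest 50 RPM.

6950 RPM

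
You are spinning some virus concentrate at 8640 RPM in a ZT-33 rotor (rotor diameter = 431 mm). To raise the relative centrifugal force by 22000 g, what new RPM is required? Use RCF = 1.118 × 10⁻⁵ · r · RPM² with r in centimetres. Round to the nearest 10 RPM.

r = 431 mm / 2 = 215.5 mm = 21.55 cm
Current RCF = 1.118 × 10⁻⁵ × 21.55 × (8640)² = 1.118 × 10⁻⁵ × 21.55 × 74,649,600 ≈ 17,985.3 × g
Target RCF = 17,985.3 + 22,000 = 39,985.3 × g
N² = 39,985.3 / (24.0929 × 10⁻⁵) = 165,963,002
N ≈ √165,963,002 ≈ 12,882.7

12880 RPM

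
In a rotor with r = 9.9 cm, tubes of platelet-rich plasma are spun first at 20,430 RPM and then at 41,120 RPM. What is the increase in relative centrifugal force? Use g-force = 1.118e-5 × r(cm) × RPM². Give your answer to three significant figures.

141000 ×g

RCF₁ = 1.118 × 10⁻⁵ × 9.9 × (20430)² = 1.118 × 10⁻⁵ × 9.9 × 417,384,900 ≈ 46,197 × g
RCF₂ = 1.118 × 10⁻⁵ × 9.9 × (41120)² = 1.118 × 10⁻⁵ × 9.9 × 1,690,854,400 ≈ 187,147.1 × g
Increase = 187,147.1 − 46,197 = 140,950.1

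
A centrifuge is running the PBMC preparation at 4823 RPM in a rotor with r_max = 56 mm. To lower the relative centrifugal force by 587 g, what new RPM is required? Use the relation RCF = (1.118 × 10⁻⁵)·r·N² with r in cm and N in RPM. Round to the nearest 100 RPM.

3700 RPM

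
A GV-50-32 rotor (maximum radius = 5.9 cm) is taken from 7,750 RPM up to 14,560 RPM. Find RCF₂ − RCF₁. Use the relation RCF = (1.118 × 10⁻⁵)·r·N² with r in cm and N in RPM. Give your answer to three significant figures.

RCF₁ = 1.118 × 10⁻⁵ × 5.9 × (7750)² = 1.118 × 10⁻⁵ × 5.9 × 60,062,500 ≈ 3,961.8 × g
RCF₂ = 1.118 × 10⁻⁵ × 5.9 × (14560)² = 1.118 × 10⁻⁵ × 5.9 × 211,993,600 ≈ 13,983.5 × g
Increase = 13,983.5 − 3,961.8 = 10,021.7

≈ 10000 g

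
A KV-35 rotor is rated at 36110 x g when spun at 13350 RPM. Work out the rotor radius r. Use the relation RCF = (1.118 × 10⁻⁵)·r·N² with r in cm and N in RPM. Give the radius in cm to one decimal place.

RCF = 1.118 × 10⁻⁵ × r × N²
36110 = 1.118 × 10⁻⁵ × r × (13350)²
r = 36110 / (1.118 × 10⁻⁵ × 178,222,500) = 36110 / 1992.528 ≈ 18.123 cm

≈ 18.1 cm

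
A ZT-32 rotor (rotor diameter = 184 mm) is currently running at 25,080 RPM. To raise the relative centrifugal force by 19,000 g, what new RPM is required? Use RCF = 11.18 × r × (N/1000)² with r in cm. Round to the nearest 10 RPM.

r = 184 mm / 2 = 92 mm = 9.2 cm
Current RCF = 11.18 × 9.2 × (25.08)² = 11.18 × 9.2 × 629.0064 ≈ 64,697.1 × g
Target RCF = 64,697.1 + 19,000 = 83,697.1 × g
(N/1000)² = 83,697.1 / 102.856 = 813.7308
N = 1000 × √813.7308 ≈ 28,526.0

≈ 28530 RPM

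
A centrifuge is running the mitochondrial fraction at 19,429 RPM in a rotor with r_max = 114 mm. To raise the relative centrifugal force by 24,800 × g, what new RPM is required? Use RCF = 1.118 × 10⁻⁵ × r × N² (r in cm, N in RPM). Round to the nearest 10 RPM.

≈ 23920 RPM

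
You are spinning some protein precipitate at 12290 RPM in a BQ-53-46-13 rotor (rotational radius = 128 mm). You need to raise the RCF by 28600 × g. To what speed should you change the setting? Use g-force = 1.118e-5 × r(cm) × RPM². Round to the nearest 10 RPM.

N₂ ≈ 18730 RPM

r = 128 mm = 12.8 cm
Current RCF = 1.118 × 10⁻⁵ × 12.8 × (12290)² = 1.118 × 10⁻⁵ × 12.8 × 151,044,100 ≈ 21,615 × g
Target RCF = 21,615 + 28,600 = 50,215 × g
N² = 50,215 / (14.3104 × 10⁻⁵) = 350,898,647
N ≈ √350,898,647 ≈ 18,732.3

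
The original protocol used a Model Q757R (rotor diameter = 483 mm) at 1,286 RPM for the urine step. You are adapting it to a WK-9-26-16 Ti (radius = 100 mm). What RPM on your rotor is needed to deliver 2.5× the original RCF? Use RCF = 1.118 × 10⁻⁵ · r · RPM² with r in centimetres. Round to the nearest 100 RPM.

Original rotor: r = 483 mm / 2 = 241.5 mm = 24.15 cm
RCF_original = 1.118 × 10⁻⁵ × 24.15 × (1286)² = 1.118 × 10⁻⁵ × 24.15 × 1,653,796 ≈ 446.5 × g
Target RCF = 2.5 × 446.5 ≈ 1,116.2 × g
Your rotor: r = 100 mm = 10.0 cm
1,116.2 = 1.118 × 10⁻⁵ × 10 × N²
N² = 1,116.2 / (11.18 × 10⁻⁵) = 9,983,900
N ≈ √9,983,900 ≈ 3,159.7

3200 RPM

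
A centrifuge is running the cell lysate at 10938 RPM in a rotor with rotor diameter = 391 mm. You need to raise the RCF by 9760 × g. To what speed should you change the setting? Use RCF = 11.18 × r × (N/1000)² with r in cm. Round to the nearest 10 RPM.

r = 391 mm / 2 = 195.5 mm = 19.55 cm
Current RCF = 11.18 × 19.55 × (10.938)² = 11.18 × 19.55 × 119.639844 ≈ 26,149.6 × g
Target RCF = 26,149.6 + 9,760 = 35,909.6 × g
(N/1000)² = 35,909.6 / 218.569 = 164.2941
N = 1000 × √164.2941 ≈ 12,817.7

≈ 12820 RPM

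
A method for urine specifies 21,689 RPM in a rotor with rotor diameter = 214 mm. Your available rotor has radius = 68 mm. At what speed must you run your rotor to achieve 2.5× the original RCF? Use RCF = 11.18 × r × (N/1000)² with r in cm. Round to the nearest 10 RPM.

Original rotor: r = 214 mm / 2 = 107 mm = 10.7 cm
RCF_original = 11.18 × 10.7 × (21.689)² = 11.18 × 10.7 × 470.412721 ≈ 56,273.6 × g
Target RCF = 2.5 × 56,273.6 ≈ 140,684 × g
Your rotor: r = 68 mm = 6.8 cm
140,684 = 11.18 × 6.8 × (N/1000)²
(N/1000)² = 140,684 / 76.024 = 1850.521
N = 1000 × √1850.521 ≈ 43,017.7

43020 RPM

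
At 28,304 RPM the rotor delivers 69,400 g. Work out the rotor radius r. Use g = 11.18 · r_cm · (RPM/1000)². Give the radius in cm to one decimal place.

≈ 7.7 cm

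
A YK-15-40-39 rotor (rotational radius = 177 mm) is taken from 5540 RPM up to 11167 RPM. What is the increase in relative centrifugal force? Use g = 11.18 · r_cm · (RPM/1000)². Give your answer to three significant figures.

r = 177 mm = 17.7 cm
RCF₁ = 11.18 × 17.7 × (5.54)² = 11.18 × 17.7 × 30.6916 ≈ 6,073.4 × g
RCF₂ = 11.18 × 17.7 × (11.167)² = 11.18 × 17.7 × 124.701889 ≈ 24,676.8 × g
Increase = 24,676.8 − 6,073.4 = 18,603.4

≈ 18600 × g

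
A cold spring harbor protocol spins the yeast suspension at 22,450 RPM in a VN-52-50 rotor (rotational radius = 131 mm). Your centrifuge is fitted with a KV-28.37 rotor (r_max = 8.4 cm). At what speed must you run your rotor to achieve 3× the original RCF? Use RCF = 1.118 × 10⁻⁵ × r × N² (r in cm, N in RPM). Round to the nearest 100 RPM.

Original rotor: r = 131 mm = 13.1 cm
RCF_original = 1.118 × 10⁻⁵ × 13.1 × (22450)² = 1.118 × 10⁻⁵ × 13.1 × 504,002,500 ≈ 73,815.2 × g
Target RCF = 3 × 73,815.2 ≈ 221,445.6 × g
221,445.6 = 1.118 × 10⁻⁵ × 8.4 × N²
N² = 221,445.6 / (9.3912 × 10⁻⁵) = 2,358,011,756
N ≈ √2,358,011,756 ≈ 48,559.4

≈ 48600 RPM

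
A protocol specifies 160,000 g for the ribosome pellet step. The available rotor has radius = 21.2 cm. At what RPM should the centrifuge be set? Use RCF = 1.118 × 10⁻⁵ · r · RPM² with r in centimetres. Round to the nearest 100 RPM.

26000 RPM

160,000 = 1.118 × 10⁻⁵ × 21.2 × N²
N² = 160,000 / (23.7016 × 10⁻⁵) = 675,059,912
N ≈ √675,059,912 ≈ 25,981.9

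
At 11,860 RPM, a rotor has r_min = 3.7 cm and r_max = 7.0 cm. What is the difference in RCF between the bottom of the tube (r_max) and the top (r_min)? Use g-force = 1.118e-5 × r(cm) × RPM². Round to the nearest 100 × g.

ΔRCF ≈ 5200 g

RCF_max = 1.118 × 10⁻⁵ × 7 × (11860)² = 1.118 × 10⁻⁵ × 7 × 140,659,600 ≈ 11,008 × g
RCF_min = 1.118 × 10⁻⁵ × 3.7 × (11860)² = 1.118 × 10⁻⁵ × 3.7 × 140,659,600 ≈ 5,818.5 × g
ΔRCF = 11,008 − 5,818.5 = 5,189.5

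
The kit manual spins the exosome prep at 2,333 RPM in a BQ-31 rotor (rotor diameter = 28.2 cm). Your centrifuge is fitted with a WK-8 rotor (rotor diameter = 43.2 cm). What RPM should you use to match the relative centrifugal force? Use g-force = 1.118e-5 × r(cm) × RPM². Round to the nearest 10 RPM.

≈ 1880 RPM

Original rotor: r = 28.2 / 2 = 14.1 cm
RCF_original = 1.118 × 10⁻⁵ × 14.1 × (2333)² = 1.118 × 10⁻⁵ × 14.1 × 5,442,889 ≈ 858 × g
Your rotor: r = 43.2 / 2 = 21.6 cm
858 = 1.118 × 10⁻⁵ × 21.6 × N²
N² = 858 / (24.1488 × 10⁻⁵) = 3,552,972
N ≈ √3,552,972 ≈ 1,884.9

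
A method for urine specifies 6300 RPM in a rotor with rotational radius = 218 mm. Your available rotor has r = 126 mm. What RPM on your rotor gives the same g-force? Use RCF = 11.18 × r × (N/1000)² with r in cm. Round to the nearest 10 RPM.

8290 RPM

Original rotor: r = 218 mm = 21.8 cm
RCF_original = 11.18 × 21.8 × (6.3)² = 11.18 × 21.8 × 39.69 ≈ 9,673.4 × g
Your rotor: r = 126 mm = 12.6 cm
9,673.4 = 11.18 × 12.6 × (N/1000)²
(N/1000)² = 9,673.4 / 140.868 = 68.66996
N = 1000 × √68.66996 ≈ 8,286.7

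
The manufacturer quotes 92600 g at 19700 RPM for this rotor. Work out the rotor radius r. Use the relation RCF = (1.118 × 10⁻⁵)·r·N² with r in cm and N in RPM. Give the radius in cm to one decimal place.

21.3 cm

92600 = 1.118 × 10⁻⁵ × r × (19700)²
r = 92600 / (1.118 × 10⁻⁵ × 388,090,000) = 92600 / 4338.846 ≈ 21.342 cm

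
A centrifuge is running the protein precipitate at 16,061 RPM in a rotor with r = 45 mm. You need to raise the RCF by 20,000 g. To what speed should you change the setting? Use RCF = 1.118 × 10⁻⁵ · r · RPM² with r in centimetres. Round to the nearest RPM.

≈ 25603 RPM

r = 45 mm = 4.5 cm
Current RCF = 1.118 × 10⁻⁵ × 4.5 × (16061)² = 1.118 × 10⁻⁵ × 4.5 × 257,955,721 ≈ 12,977.8 × g
Target RCF = 12,977.8 + 20,000 = 32,977.8 × g
N² = 32,977.8 / (5.031 × 10⁻⁵) = 655,491,950
N ≈ √655,491,950 ≈ 25,602.6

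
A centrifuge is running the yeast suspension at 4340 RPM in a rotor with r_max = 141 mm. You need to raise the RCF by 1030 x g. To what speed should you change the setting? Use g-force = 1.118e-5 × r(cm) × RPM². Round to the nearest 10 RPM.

r = 141 mm = 14.1 cm
Current RCF = 1.118 × 10⁻⁵ × 14.1 × (4340)² = 1.118 × 10⁻⁵ × 14.1 × 18,835,600 ≈ 2,969.2 × g
Target RCF = 2,969.2 + 1,030 = 3,999.2 × g
N² = 3,999.2 / (15.7638 × 10⁻⁵) = 25,369,518
N ≈ √25,369,518 ≈ 5,036.8

N₂ ≈ 5040 RPM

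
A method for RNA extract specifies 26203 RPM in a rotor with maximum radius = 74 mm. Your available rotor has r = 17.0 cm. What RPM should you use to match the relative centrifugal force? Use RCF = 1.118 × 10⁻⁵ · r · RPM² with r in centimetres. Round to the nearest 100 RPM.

Original rotor: r = 74 mm = 7.4 cm
RCF = 1.118 × 10⁻⁵ × r × N²
RCF_original = 1.118 × 10⁻⁵ × 7.4 × (26203)² = 1.118 × 10⁻⁵ × 7.4 × 686,597,209 ≈ 56,803.6 × g
56,803.6 = 1.118 × 10⁻⁵ × 17 × N²
N² = 56,803.6 / (19.006 × 10⁻⁵) = 298,871,935
N ≈ √298,871,935 ≈ 17,287.9

≈ 17300 RPM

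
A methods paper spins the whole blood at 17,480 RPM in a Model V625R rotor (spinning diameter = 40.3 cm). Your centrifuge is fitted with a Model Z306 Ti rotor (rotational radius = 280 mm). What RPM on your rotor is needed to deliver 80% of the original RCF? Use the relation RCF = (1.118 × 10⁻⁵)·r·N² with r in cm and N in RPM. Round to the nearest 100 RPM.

Original rotor: r = 40.3 / 2 = 20.15 cm
RCF_original = 1.118 × 10⁻⁵ × 20.15 × (17480)² = 1.118 × 10⁻⁵ × 20.15 × 305,550,400 ≈ 68,833.5 × g
Target RCF = 0.8 × 68,833.5 ≈ 55,066.8 × g
Your rotor: r = 280 mm = 28.0 cm
55,066.8 = 1.118 × 10⁻⁵ × 28 × N²
N² = 55,066.8 / (31.304 × 10⁻⁵) = 175,909,788
N ≈ √175,909,788 ≈ 13,263.1

≈ 13300 RPM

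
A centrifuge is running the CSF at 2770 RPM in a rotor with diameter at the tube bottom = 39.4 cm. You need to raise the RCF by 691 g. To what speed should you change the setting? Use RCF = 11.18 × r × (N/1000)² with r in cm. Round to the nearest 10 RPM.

r = 39.4 / 2 = 19.7 cm
Current RCF = 11.18 × 19.7 × (2.77)² = 11.18 × 19.7 × 7.6729 ≈ 1,689.9 × g
Target RCF = 1,689.9 + 691 = 2,380.9 × g
(N/1000)² = 2,380.9 / 220.246 = 10.81018
N = 1000 × √10.81018 ≈ 3,287.9

N₂ ≈ 3290 RPM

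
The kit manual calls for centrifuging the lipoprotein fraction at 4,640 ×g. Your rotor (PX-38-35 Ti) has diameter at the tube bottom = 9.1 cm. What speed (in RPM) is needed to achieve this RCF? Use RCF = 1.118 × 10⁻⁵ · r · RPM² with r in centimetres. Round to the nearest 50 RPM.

≈ 9550 RPM

r = 9.1 / 2 = 4.55 cm
4,640 = 1.118 × 10⁻⁵ × 4.55 × N²
N² = 4,640 / (5.0869 × 10⁻⁵) = 91,214,689
N ≈ √91,214,689 ≈ 9,550.6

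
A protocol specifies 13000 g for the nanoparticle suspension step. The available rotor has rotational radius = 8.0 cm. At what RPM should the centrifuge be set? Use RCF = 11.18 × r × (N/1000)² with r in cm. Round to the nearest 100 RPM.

≈ 12100 RPM

13,000 = 11.18 × 8 × (N/1000)²
(N/1000)² = 13,000 / 89.44 = 145.3488
N = 1000 × √145.3488 ≈ 12,056.1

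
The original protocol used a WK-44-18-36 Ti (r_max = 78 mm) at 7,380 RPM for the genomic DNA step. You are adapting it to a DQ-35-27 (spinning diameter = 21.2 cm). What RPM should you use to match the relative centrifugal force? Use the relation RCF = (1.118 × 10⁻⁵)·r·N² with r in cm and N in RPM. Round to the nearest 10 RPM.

Original rotor: r = 78 mm = 7.8 cm
RCF_original = 1.118 × 10⁻⁵ × 7.8 × (7380)² = 1.118 × 10⁻⁵ × 7.8 × 54,464,400 ≈ 4,749.5 × g
Your rotor: r = 21.2 / 2 = 10.6 cm
4,749.5 = 1.118 × 10⁻⁵ × 10.6 × N²
N² = 4,749.5 / (11.8508 × 10⁻⁵) = 40,077,463
N ≈ √40,077,463 ≈ 6,330.7

6330 RPM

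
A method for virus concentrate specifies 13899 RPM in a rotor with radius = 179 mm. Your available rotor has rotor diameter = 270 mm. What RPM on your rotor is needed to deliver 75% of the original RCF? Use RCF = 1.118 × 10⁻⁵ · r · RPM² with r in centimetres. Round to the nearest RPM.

≈ 13860 RPM

Original rotor: r = 179 mm = 17.9 cm
RCF = 1.118 × 10⁻⁵ × r × N²
RCF_original = 1.118 × 10⁻⁵ × 17.9 × (13899)² = 1.118 × 10⁻⁵ × 17.9 × 193,182,201 ≈ 38,660 × g
Target RCF = 0.75 × 38,660 ≈ 28,995 × g
Your rotor: r = 270 mm / 2 = 135 mm = 13.5 cm
28,995 = 1.118 × 10⁻⁵ × 13.5 × N²
N² = 28,995 / (15.093 × 10⁻⁵) = 192,108,925
N ≈ √192,108,925 ≈ 13,860.3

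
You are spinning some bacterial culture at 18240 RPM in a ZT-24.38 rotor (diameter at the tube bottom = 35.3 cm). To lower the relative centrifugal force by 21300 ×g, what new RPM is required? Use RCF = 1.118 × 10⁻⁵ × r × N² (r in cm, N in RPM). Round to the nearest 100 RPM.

r = 35.3 / 2 = 17.65 cm
Current RCF = 1.118 × 10⁻⁵ × 17.65 × (18240)² = 1.118 × 10⁻⁵ × 17.65 × 332,697,600 ≈ 65,650.2 × g
Target RCF = 65,650.2 − 21,300 = 44,350.2 × g
N² = 44,350.2 / (19.7327 × 10⁻⁵) = 224,754,849
N ≈ √224,754,849 ≈ 14,991.8

N₂ ≈ 15000 RPM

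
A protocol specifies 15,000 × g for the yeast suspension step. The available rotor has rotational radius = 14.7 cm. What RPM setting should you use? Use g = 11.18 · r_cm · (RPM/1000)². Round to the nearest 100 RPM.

RCF = 11.18 × r × (N/1000)²
15,000 = 11.18 × 14.7 × (N/1000)²
(N/1000)² = 15,000 / 164.346 = 91.27086
N = 1000 × √91.27086 ≈ 9,553.6

N ≈ 9600 RPM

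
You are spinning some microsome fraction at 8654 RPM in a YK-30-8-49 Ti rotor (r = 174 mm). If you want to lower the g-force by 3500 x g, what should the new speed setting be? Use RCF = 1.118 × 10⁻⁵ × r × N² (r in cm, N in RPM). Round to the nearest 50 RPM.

r = 174 mm = 17.4 cm
Current RCF = 1.118 × 10⁻⁵ × 17.4 × (8654)² = 1.118 × 10⁻⁵ × 17.4 × 74,891,716 ≈ 14,568.8 × g
Target RCF = 14,568.8 − 3,500 = 11,068.8 × g
N² = 11,068.8 / (19.4532 × 10⁻⁵) = 56,899,636
N ≈ √56,899,636 ≈ 7,543.2

7550 RPM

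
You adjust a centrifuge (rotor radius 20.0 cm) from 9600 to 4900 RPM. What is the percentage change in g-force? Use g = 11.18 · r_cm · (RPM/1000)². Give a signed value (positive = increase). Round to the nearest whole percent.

RCF ∝ N², so the ratio is (4900/9600)² = (0.510417)² = 0.2605.
Change = 0.2605 − 1 = -0.7395 → -73.9%.

-74%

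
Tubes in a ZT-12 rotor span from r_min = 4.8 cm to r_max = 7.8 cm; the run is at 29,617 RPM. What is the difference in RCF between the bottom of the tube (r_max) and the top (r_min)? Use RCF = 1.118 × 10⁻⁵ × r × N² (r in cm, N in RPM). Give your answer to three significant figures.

29400 × g

RCF_max = 1.118 × 10⁻⁵ × 7.8 × (29617)² = 1.118 × 10⁻⁵ × 7.8 × 877,166,689 ≈ 76,492.4 × g
RCF_min = 1.118 × 10⁻⁵ × 4.8 × (29617)² = 1.118 × 10⁻⁵ × 4.8 × 877,166,689 ≈ 47,072.3 × g
ΔRCF = 76,492.4 − 47,072.3 = 29,420.1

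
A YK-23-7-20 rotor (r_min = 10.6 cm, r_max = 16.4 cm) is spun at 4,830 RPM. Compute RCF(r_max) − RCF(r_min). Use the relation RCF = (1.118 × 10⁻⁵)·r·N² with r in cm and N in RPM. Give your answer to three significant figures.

RCF_max = 1.118 × 10⁻⁵ × 16.4 × (4830)² = 1.118 × 10⁻⁵ × 16.4 × 23,328,900 ≈ 4,277.4 × g
RCF_min = 1.118 × 10⁻⁵ × 10.6 × (4830)² = 1.118 × 10⁻⁵ × 10.6 × 23,328,900 ≈ 2,764.7 × g
ΔRCF = 4,277.4 − 2,764.7 = 1,512.7

1510 × g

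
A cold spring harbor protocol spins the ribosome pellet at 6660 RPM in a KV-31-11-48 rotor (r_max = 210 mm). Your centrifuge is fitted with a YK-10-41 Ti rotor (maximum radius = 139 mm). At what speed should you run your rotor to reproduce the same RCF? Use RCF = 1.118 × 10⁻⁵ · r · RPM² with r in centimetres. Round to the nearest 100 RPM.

8200 RPM

Original rotor: r = 210 mm = 21.0 cm
RCF_original = 1.118 × 10⁻⁵ × 21 × (6660)² = 1.118 × 10⁻⁵ × 21 × 44,355,600 ≈ 10,413.8 × g
Your rotor: r = 139 mm = 13.9 cm
10,413.8 = 1.118 × 10⁻⁵ × 13.9 × N²
N² = 10,413.8 / (15.5402 × 10⁻⁵) = 67,012,008
N ≈ √67,012,008 ≈ 8,186.1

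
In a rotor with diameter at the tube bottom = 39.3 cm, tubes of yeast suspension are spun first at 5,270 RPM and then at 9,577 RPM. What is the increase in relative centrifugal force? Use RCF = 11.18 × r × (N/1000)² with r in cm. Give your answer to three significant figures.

r = 39.3 / 2 = 19.65 cm
RCF₁ = 11.18 × 19.65 × (5.27)² = 11.18 × 19.65 × 27.7729 ≈ 6,101.3 × g
RCF₂ = 11.18 × 19.65 × (9.577)² = 11.18 × 19.65 × 91.718929 ≈ 20,149.5 × g
Increase = 20,149.5 − 6,101.3 = 14,048.2

≈ 14000 g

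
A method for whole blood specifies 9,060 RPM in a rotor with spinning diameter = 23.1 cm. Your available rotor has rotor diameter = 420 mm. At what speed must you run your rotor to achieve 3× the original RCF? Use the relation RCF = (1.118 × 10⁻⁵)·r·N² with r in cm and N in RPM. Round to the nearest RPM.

≈ 11638 RPM

Original rotor: r = 23.1 / 2 = 11.55 cm
RCF_original = 1.118 × 10⁻⁵ × 11.55 × (9060)² = 1.118 × 10⁻⁵ × 11.55 × 82,083,600 ≈ 10,599.4 × g
Target RCF = 3 × 10,599.4 ≈ 31,798.2 × g
Your rotor: r = 420 mm / 2 = 210 mm = 21 cm
31,798.2 = 1.118 × 10⁻⁵ × 21 × N²
N² = 31,798.2 / (23.478 × 10⁻⁵) = 135,438,283
N ≈ √135,438,283 ≈ 11,637.8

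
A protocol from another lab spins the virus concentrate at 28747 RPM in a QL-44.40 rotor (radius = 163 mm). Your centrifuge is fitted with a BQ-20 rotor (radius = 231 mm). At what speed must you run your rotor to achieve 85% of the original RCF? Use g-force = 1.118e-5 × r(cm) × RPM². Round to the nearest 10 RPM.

≈ 22260 RPM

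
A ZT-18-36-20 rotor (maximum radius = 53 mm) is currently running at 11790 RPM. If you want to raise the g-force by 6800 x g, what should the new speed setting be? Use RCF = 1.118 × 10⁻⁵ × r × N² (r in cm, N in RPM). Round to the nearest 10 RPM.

15930 RPM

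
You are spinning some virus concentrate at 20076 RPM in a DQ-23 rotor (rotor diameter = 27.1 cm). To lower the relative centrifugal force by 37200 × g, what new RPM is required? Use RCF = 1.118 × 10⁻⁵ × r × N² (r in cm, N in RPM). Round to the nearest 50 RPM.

r = 27.1 / 2 = 13.55 cm
Current RCF = 1.118 × 10⁻⁵ × 13.55 × (20076)² = 1.118 × 10⁻⁵ × 13.55 × 403,045,776 ≈ 61,057 × g
Target RCF = 61,057 − 37,200 = 23,857 × g
N² = 23,857 / (15.1489 × 10⁻⁵) = 157,483,382
N ≈ √157,483,382 ≈ 12,549.2

N₂ ≈ 12550 RPM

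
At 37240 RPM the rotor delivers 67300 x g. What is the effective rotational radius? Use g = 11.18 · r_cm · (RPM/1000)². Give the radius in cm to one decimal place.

RCF = 11.18 × r × (N/1000)²
67300 = 11.18 × r × (37.24)²
r = 67300 / (11.18 × 1386.8176) = 67300 / 15504.62 ≈ 4.341 cm

4.3 cm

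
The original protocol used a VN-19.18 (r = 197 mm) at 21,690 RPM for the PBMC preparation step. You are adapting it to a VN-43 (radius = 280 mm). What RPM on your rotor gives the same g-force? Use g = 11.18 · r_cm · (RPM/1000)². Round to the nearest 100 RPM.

≈ 18200 RPM

Original rotor: r = 197 mm = 19.7 cm
RCF = 11.18 × r × (N/1000)²
RCF_original = 11.18 × 19.7 × (21.69)² = 11.18 × 19.7 × 470.4561 ≈ 103,616.1 × g
Your rotor: r = 280 mm = 28.0 cm
103,616.1 = 11.18 × 28 × (N/1000)²
(N/1000)² = 103,616.1 / 313.04 = 330.9996
N = 1000 × √330.9996 ≈ 18,193.4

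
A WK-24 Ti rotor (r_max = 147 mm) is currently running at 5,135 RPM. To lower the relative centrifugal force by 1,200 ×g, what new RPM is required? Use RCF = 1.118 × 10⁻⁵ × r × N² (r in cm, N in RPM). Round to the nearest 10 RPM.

r = 147 mm = 14.7 cm
Current RCF = 1.118 × 10⁻⁵ × 14.7 × (5135)² = 1.118 × 10⁻⁵ × 14.7 × 26,368,225 ≈ 4,333.5 × g
Target RCF = 4,333.5 − 1,200 = 3,133.5 × g
N² = 3,133.5 / (16.4346 × 10⁻⁵) = 19,066,482
N ≈ √19,066,482 ≈ 4,366.5

4370 RPM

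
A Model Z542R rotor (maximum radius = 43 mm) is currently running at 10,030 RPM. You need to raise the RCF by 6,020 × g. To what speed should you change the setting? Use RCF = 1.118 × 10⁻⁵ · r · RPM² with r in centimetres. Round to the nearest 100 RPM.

N₂ ≈ 15000 RPM

r = 43 mm = 4.3 cm
Current RCF = 1.118 × 10⁻⁵ × 4.3 × (10030)² = 1.118 × 10⁻⁵ × 4.3 × 100,600,900 ≈ 4,836.3 × g
Target RCF = 4,836.3 + 6,020 = 10,856.3 × g
N² = 10,856.3 / (4.8074 × 10⁻⁵) = 225,824,770
N ≈ √225,824,770 ≈ 15,027.5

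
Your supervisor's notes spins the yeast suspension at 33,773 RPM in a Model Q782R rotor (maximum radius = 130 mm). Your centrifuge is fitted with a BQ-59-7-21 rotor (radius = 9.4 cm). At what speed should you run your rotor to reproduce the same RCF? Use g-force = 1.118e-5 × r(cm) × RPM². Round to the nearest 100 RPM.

Original rotor: r = 130 mm = 13.0 cm
RCF_original = 1.118 × 10⁻⁵ × 13 × (33773)² = 1.118 × 10⁻⁵ × 13 × 1,140,615,529 ≈ 165,777.1 × g
165,777.1 = 1.118 × 10⁻⁵ × 9.4 × N²
N² = 165,777.1 / (10.5092 × 10⁻⁵) = 1,577,447,379
N ≈ √1,577,447,379 ≈ 39,717.1

39700 RPM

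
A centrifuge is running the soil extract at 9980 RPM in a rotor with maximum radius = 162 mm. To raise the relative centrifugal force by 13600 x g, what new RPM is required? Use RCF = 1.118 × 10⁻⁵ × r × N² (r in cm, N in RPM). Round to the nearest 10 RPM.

≈ 13220 RPM

r = 162 mm = 16.2 cm
Current RCF = 1.118 × 10⁻⁵ × 16.2 × (9980)² = 1.118 × 10⁻⁵ × 16.2 × 99,600,400 ≈ 18,039.2 × g
Target RCF = 18,039.2 + 13,600 = 31,639.2 × g
N² = 31,639.2 / (18.1116 × 10⁻⁵) = 174,690,254
N ≈ √174,690,254 ≈ 13,217.0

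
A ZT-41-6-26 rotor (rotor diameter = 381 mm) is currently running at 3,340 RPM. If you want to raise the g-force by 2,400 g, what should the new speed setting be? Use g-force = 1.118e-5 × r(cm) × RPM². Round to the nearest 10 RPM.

r = 381 mm / 2 = 190.5 mm = 19.05 cm
Current RCF = 1.118 × 10⁻⁵ × 19.05 × (3340)² = 1.118 × 10⁻⁵ × 19.05 × 11,155,600 ≈ 2,375.9 × g
Target RCF = 2,375.9 + 2,400 = 4,775.9 × g
N² = 4,775.9 / (21.2979 × 10⁻⁵) = 22,424,277
N ≈ √22,424,277 ≈ 4,735.4

≈ 4740 RPM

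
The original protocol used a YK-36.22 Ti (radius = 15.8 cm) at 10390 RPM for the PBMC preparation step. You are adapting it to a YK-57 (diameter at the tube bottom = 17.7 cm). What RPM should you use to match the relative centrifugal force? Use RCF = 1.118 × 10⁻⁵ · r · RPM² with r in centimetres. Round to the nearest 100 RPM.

RCF_original = 1.118 × 10⁻⁵ × 15.8 × (10390)² = 1.118 × 10⁻⁵ × 15.8 × 107,952,100 ≈ 19,069.1 × g
Your rotor: r = 17.7 / 2 = 8.85 cm
19,069.1 = 1.118 × 10⁻⁵ × 8.85 × N²
N² = 19,069.1 / (9.8943 × 10⁻⁵) = 192,728,136
N ≈ √192,728,136 ≈ 13,882.7

≈ 13900 RPM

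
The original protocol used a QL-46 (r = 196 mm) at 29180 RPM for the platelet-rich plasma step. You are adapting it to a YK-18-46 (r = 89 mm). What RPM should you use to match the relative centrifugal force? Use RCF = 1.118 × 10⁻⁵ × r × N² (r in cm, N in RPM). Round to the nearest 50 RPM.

Original rotor: r = 196 mm = 19.6 cm
RCF_original = 1.118 × 10⁻⁵ × 19.6 × (29180)² = 1.118 × 10⁻⁵ × 19.6 × 851,472,400 ≈ 186,581.4 × g
Your rotor: r = 89 mm = 8.9 cm
186,581.4 = 1.118 × 10⁻⁵ × 8.9 × N²
N² = 186,581.4 / (9.9502 × 10⁻⁵) = 1,875,152,258
N ≈ √1,875,152,258 ≈ 43,303.0

≈ 43300 RPM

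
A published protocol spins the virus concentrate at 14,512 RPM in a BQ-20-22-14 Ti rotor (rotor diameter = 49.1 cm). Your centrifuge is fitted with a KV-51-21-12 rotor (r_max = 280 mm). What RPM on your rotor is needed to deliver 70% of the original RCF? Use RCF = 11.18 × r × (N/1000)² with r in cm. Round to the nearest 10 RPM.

≈ 11370 RPM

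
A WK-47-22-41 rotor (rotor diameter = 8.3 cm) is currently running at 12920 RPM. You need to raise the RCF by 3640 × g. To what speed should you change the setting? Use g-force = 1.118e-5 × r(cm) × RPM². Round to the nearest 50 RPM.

≈ 15650 RPM

r = 8.3 / 2 = 4.15 cm
Current RCF = 1.118 × 10⁻⁵ × 4.15 × (12920)² = 1.118 × 10⁻⁵ × 4.15 × 166,926,400 ≈ 7,744.9 × g
Target RCF = 7,744.9 + 3,640 = 11,384.9 × g
N² = 11,384.9 / (4.6397 × 10⁻⁵) = 245,380,089
N ≈ √245,380,089 ≈ 15,664.6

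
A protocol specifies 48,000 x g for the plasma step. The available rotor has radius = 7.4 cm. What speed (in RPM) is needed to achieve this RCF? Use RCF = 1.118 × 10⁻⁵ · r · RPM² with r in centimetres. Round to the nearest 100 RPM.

48,000 = 1.118 × 10⁻⁵ × 7.4 × N²
N² = 48,000 / (8.2732 × 10⁻⁵) = 580,186,627
N ≈ √580,186,627 ≈ 24,087.1

≈ 24100 RPM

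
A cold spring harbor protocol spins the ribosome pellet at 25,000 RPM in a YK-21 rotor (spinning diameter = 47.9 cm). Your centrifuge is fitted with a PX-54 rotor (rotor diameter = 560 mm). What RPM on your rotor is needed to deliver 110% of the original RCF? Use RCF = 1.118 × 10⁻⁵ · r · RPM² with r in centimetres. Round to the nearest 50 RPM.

≈ 24250 RPM

Original rotor: r = 47.9 / 2 = 23.95 cm
RCF_original = 1.118 × 10⁻⁵ × 23.95 × (25000)² = 1.118 × 10⁻⁵ × 23.95 × 625,000,000 ≈ 167,350.6 × g
Target RCF = 1.1 × 167,350.6 ≈ 184,085.7 × g
Your rotor: r = 560 mm / 2 = 280 mm = 28 cm
184,085.7 = 1.118 × 10⁻⁵ × 28 × N²
N² = 184,085.7 / (31.304 × 10⁻⁵) = 588,058,076
N ≈ √588,058,076 ≈ 24,249.9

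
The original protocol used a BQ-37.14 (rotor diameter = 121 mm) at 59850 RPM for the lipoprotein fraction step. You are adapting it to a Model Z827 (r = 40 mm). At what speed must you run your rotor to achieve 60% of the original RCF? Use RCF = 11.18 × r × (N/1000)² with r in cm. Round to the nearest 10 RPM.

57010 RPM

Original rotor: r = 121 mm / 2 = 60.5 mm = 6.05 cm
RCF = 11.18 × r × (N/1000)²
RCF_original = 11.18 × 6.05 × (59.85)² = 11.18 × 6.05 × 3,582.0225 ≈ 242,284.4 × g
Target RCF = 0.6 × 242,284.4 ≈ 145,370.6 × g
Your rotor: r = 40 mm = 4.0 cm
145,370.6 = 11.18 × 4 × (N/1000)²
(N/1000)² = 145,370.6 / 44.72 = 3250.684
N = 1000 × √3250.684 ≈ 57,014.8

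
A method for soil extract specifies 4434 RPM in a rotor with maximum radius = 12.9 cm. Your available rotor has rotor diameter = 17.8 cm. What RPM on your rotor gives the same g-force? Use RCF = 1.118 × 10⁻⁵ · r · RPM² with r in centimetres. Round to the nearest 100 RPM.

5300 RPM

RCF_original = 1.118 × 10⁻⁵ × 12.9 × (4434)² = 1.118 × 10⁻⁵ × 12.9 × 19,660,356 ≈ 2,835.5 × g
Your rotor: r = 17.8 / 2 = 8.9 cm
2,835.5 = 1.118 × 10⁻⁵ × 8.9 × N²
N² = 2,835.5 / (9.9502 × 10⁻⁵) = 28,496,915
N ≈ √28,496,915 ≈ 5,338.3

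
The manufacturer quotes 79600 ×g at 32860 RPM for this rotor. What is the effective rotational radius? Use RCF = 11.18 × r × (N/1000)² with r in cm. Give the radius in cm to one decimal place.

79600 = 11.18 × r × (32.86)²
r = 79600 / (11.18 × 1079.7796) = 79600 / 12071.94 ≈ 6.594 cm

≈ 6.6 cm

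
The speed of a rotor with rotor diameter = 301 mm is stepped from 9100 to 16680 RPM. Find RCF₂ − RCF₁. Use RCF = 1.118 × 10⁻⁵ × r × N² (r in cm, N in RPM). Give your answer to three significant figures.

r = 301 mm / 2 = 150.5 mm = 15.05 cm
RCF₁ = 1.118 × 10⁻⁵ × 15.05 × (9100)² = 1.118 × 10⁻⁵ × 15.05 × 82,810,000 ≈ 13,933.5 × g
RCF₂ = 1.118 × 10⁻⁵ × 15.05 × (16680)² = 1.118 × 10⁻⁵ × 15.05 × 278,222,400 ≈ 46,813.4 × g
Increase = 46,813.4 − 13,933.5 = 32,879.9

32900 ×g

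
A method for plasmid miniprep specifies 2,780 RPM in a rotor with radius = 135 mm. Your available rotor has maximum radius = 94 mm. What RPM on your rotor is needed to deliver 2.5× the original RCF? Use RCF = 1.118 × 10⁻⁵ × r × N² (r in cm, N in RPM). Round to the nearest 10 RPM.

5270 RPM

Original rotor: r = 135 mm = 13.5 cm
RCF = 1.118 × 10⁻⁵ × r × N²
RCF_original = 1.118 × 10⁻⁵ × 13.5 × (2780)² = 1.118 × 10⁻⁵ × 13.5 × 7,728,400 ≈ 1,166.4 × g
Target RCF = 2.5 × 1,166.4 ≈ 2,916 × g
Your rotor: r = 94 mm = 9.4 cm
2,916 = 1.118 × 10⁻⁵ × 9.4 × N²
N² = 2,916 / (10.5092 × 10⁻⁵) = 27,747,117
N ≈ √27,747,117 ≈ 5,267.6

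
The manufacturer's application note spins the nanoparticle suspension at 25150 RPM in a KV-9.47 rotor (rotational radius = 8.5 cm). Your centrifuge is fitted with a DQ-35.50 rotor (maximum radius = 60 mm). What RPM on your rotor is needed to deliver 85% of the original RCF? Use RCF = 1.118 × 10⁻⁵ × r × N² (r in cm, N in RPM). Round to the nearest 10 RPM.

27600 RPM

RCF_original = 1.118 × 10⁻⁵ × 8.5 × (25150)² = 1.118 × 10⁻⁵ × 8.5 × 632,522,500 ≈ 60,108.6 × g
Target RCF = 0.85 × 60,108.6 ≈ 51,092.3 × g
Your rotor: r = 60 mm = 6.0 cm
51,092.3 = 1.118 × 10⁻⁵ × 6 × N²
N² = 51,092.3 / (6.708 × 10⁻⁵) = 761,662,194
N ≈ √761,662,194 ≈ 27,598.2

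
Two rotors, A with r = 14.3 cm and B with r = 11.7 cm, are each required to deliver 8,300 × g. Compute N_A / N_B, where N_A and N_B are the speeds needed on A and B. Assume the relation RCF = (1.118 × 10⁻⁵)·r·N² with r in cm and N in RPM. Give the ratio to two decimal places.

0.90

At fixed RCF, N ∝ 1/√r, so N_A/N_B = √(r_B/r_A) = √(11.7/14.3) = √0.818182 = 0.9045.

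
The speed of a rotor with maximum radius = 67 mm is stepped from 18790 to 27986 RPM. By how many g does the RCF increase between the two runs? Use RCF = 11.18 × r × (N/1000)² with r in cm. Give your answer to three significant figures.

32200 g

r = 67 mm = 6.7 cm
RCF₁ = 11.18 × 6.7 × (18.79)² = 11.18 × 6.7 × 353.0641 ≈ 26,446.6 × g
RCF₂ = 11.18 × 6.7 × (27.986)² = 11.18 × 6.7 × 783.216196 ≈ 58,667.6 × g
Increase = 58,667.6 − 26,446.6 = 32,221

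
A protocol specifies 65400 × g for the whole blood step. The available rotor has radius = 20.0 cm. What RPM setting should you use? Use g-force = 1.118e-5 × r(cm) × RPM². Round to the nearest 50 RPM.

N ≈ 17100 RPM

RCF = 1.118 × 10⁻⁵ × r × N²
65,400 = 1.118 × 10⁻⁵ × 20 × N²
N² = 65,400 / (22.36 × 10⁻⁵) = 292,486,583
N ≈ √292,486,583 ≈ 17,102.2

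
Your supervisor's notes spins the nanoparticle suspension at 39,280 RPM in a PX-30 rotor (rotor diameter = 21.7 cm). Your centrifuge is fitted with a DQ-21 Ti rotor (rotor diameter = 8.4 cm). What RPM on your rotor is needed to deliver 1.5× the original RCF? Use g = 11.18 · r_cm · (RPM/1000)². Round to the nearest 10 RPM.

77320 RPM

Original rotor: r = 21.7 / 2 = 10.85 cm
RCF_original = 11.18 × 10.85 × (39.28)² = 11.18 × 10.85 × 1,542.9184 ≈ 187,160.6 × g
Target RCF = 1.5 × 187,160.6 ≈ 280,740.9 × g
Your rotor: r = 8.4 / 2 = 4.2 cm
280,740.9 = 11.18 × 4.2 × (N/1000)²
(N/1000)² = 280,740.9 / 46.956 = 5978.808
N = 1000 × √5978.808 ≈ 77,322.8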